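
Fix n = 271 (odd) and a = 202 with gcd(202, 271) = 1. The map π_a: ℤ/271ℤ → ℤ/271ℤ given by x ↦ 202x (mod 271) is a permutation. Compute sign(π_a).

-1

Trace 28: π^k(28) = [28, 236, 247, 30, 98, 13, 187] for k=0..6.
Cycle type of π: 90×3 + 1; total 4 cycles.
n − c = 271 − 4 = 267; sign = (−1)^267 = -1.
Via Zolotarev, sign(π_{202}) = (202|271) = -1.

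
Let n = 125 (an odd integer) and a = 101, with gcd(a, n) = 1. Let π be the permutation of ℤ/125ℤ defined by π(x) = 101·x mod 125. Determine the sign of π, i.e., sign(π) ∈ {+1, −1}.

+1

Trace 76: π^k(76) = [76, 51, 26, 1, 101] for k=0..4.
The orbit structure of x ↦ 101x mod 125: 45 orbits of sizes [5, 5, 5, 5, 5, 5, 5, 5, 5, 5, 5, 5, 5, 5, 5, 5, 5, 5, 5, 5, 1, 1, 1, 1, 1, 1, 1, 1, 1, 1, 1, 1, 1, 1, 1, 1, 1, 1, 1, 1, 1, 1, 1, 1, 1].
125 − 45 = 80 transpositions; sign(π) = (−1)^80 = +1.
Via Zolotarev, sign(π_{101}) = (101|125) = +1.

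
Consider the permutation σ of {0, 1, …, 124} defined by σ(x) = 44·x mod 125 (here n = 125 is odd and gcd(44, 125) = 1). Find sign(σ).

+1

Orbit of 4 under x↦44x: [4, 51, 119, 111, 9, 21, 49]… (length divides ord_125(44)).
The orbit structure of x ↦ 44x mod 125: 7 orbits of sizes [50, 50, 10, 10, 2, 2, 1].
125 − 7 = 118 transpositions; sign(π) = (−1)^118 = +1.
Check: (44/125) = +1 by Zolotarev.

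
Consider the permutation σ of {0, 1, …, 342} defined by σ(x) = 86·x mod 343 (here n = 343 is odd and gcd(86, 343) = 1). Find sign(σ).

+1

Start at x=36: 36 → 9 → 88 → 22 → 177 → 130 → 204 → … (one orbit).
π_86 has 7 disjoint cycles with lengths [147, 147, 21, 21, 3, 3, 1] on {0,…,342}.
n − c = 343 − 7 = 336; sign = (−1)^336 = +1.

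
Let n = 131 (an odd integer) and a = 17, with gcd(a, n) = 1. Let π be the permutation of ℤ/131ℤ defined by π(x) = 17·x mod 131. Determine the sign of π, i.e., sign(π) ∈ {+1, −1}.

-1

Trace 103: π^k(103) = [103, 48, 30, 117, 24, 15, 124] for k=0..6.
2 cycles of lengths [130, 1].
131 − 2 = 129 transpositions; sign(π) = (−1)^129 = -1.
(17|131)_J = -1 (Zolotarev's lemma cross-check).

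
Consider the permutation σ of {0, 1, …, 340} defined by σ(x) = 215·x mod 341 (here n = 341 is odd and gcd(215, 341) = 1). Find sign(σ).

Start at x=126: 126 → 151 → 70 → 46 → 1 → 215 → 190 → … (one orbit).
Decompose π into cycles: lengths [10, 10, 10, 10, 10, 10, 10, 10, 10, 10, 10, 10, 10, 10, 10, 10, 10, 10, 10, 10, 10, 10, 10, 10, 10, 10, 10, 10, 10, 10, 10, 10, 10, 10, 1] (35 cycles, including the fixed point 0).
n − c = 341 − 35 = 306; sign = (−1)^306 = +1.

+1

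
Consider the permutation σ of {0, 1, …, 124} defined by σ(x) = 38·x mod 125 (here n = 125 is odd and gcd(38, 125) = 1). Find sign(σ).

Orbit of 73 under x↦38x: [73, 24, 37, 31, 53, 14, 32]… (length divides ord_125(38)).
Decompose π into cycles: lengths [100, 20, 4, 1] (4 cycles, including the fixed point 0).
sign(π) = (−1)^{n − #cycles} = (−1)^{125−4} = (−1)^121 = -1.

-1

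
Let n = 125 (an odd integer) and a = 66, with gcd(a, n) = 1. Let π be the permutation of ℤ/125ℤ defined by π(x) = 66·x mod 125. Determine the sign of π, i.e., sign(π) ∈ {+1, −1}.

+1

Start at x=56: 56 → 71 → 61 → 26 → 91 → 6 → 21 → … (one orbit).
13 cycles of lengths [25, 25, 25, 25, 5, 5, 5, 5, 1, 1, 1, 1, 1].
With 13 cycles on 125 points, sign = (−1)^{125−13} = +1.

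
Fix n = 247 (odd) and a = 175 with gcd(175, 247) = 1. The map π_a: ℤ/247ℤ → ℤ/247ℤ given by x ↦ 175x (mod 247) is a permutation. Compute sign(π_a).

-1

Orbit of 9 under x↦175x: [9, 93, 220, 215, 81, 96, 4]… (length divides ord_247(175)).
The orbit structure of x ↦ 175x mod 247: 10 orbits of sizes [36, 36, 36, 36, 36, 36, 12, 9, 9, 1].
Σ(ℓ_i−1) = 247−10 = 237; sign = (−1)^237 = -1.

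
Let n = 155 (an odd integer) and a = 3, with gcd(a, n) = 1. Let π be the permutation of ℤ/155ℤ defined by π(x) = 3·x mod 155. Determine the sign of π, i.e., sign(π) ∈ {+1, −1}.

+1

Trace 17: π^k(17) = [17, 51, 153, 149, 137, 101, 148] for k=0..6.
The orbit structure of x ↦ 3x mod 155: 5 orbits of sizes [60, 60, 30, 4, 1].
n − c = 155 − 5 = 150; sign = (−1)^150 = +1.
Zolotarev: (3|155) = +1, matching the cycle-count sign.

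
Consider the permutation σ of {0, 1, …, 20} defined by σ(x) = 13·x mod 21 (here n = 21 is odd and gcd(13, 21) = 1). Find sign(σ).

Start at x=13: 13 → 1 → 13 (one orbit).
π_13 has 12 disjoint cycles with lengths [2, 2, 2, 2, 2, 2, 2, 2, 2, 1, 1, 1] on {0,…,20}.
21 − 12 = 9 transpositions; sign(π) = (−1)^9 = -1.

-1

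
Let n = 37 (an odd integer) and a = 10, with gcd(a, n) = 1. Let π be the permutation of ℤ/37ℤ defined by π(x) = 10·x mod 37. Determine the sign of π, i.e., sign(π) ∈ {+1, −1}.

Trace 26: π^k(26) = [26, 1, 10] for k=0..2.
Cycle type of π: 3×12 + 1; total 13 cycles.
n − c = 37 − 13 = 24; sign = (−1)^24 = +1.
Check: (10/37) = +1 by Zolotarev.

+1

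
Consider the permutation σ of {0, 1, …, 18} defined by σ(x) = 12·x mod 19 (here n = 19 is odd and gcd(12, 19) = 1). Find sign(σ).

-1

Orbit of 18 under x↦12x: [18, 7, 8, 1, 12, 11]… (length divides ord_19(12)).
The orbit structure of x ↦ 12x mod 19: 4 orbits of sizes [6, 6, 6, 1].
sign(π) = (−1)^{n − #cycles} = (−1)^{19−4} = (−1)^15 = -1.
The Jacobi symbol (12|19) = -1 (Zolotarev) agrees.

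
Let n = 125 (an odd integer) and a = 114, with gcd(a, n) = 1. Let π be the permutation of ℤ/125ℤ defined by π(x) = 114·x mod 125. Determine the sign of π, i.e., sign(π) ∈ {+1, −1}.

Start at x=76: 76 → 39 → 71 → 94 → 91 → 124 → 11 → … (one orbit).
Cycle lengths of π_114 on ℤ/125ℤ: [50, 50, 10, 10, 2, 2, 1]; 7 cycles in total.
n − c = 125 − 7 = 118; sign = (−1)^118 = +1.
(114|125)_J = +1 (Zolotarev's lemma cross-check).

+1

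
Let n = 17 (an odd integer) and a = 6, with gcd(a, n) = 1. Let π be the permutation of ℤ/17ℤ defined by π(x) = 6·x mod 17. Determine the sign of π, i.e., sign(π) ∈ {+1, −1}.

Trace 9: π^k(9) = [9, 3, 1, 6, 2, 12, 4] for k=0..6.
Decompose π into cycles: lengths [16, 1] (2 cycles, including the fixed point 0).
With 2 cycles on 17 points, sign = (−1)^{17−2} = -1.

-1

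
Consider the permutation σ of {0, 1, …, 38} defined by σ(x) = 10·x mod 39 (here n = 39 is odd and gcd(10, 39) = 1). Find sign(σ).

+1

Start at x=4: 4 → 1 → 10 → 22 → 25 → 16 → 4 (one orbit).
Cycle lengths of π_10 on ℤ/39ℤ: [6, 6, 6, 6, 6, 6, 1, 1, 1]; 9 cycles in total.
Σ(ℓ_i−1) = 39−9 = 30; sign = (−1)^30 = +1.
Zolotarev: (10|39) = +1, matching the cycle-count sign.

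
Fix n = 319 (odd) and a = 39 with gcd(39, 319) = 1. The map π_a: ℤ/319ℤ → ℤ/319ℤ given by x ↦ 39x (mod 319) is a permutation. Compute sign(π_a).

+1

Start at x=100: 100 → 72 → 256 → 95 → 196 → 307 → 170 → … (one orbit).
Cycle lengths of π_39 on ℤ/319ℤ: [140, 140, 28, 10, 1]; 5 cycles in total.
n − c = 319 − 5 = 314; sign = (−1)^314 = +1.
(39|319)_J = +1 (Zolotarev's lemma cross-check).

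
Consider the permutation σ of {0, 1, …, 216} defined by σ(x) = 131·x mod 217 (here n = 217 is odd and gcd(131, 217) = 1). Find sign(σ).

-1

Trace 97: π^k(97) = [97, 121, 10, 8, 180, 144, 202] for k=0..6.
The orbit structure of x ↦ 131x mod 217: 10 orbits of sizes [30, 30, 30, 30, 30, 30, 15, 15, 6, 1].
With 10 cycles on 217 points, sign = (−1)^{217−10} = -1.
Check: (131/217) = -1 by Zolotarev.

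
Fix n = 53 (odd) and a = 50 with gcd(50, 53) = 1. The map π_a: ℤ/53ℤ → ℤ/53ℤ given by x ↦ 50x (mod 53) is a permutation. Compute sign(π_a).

-1

Trace 18: π^k(18) = [18, 52, 3, 44, 27, 25, 31] for k=0..6.
Cycle type of π: 52 + 1; total 2 cycles.
53 − 2 = 51 transpositions; sign(π) = (−1)^51 = -1.
Zolotarev: (50|53) = -1, matching the cycle-count sign.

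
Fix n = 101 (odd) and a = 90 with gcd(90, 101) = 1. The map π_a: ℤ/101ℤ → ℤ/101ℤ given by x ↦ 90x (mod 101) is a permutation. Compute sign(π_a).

-1

Start at x=76: 76 → 73 → 5 → 46 → 100 → 11 → 81 → … (one orbit).
π_90 has 2 disjoint cycles with lengths [100, 1] on {0,…,100}.
101 − 2 = 99 transpositions; sign(π) = (−1)^99 = -1.
Check: (90/101) = -1 by Zolotarev.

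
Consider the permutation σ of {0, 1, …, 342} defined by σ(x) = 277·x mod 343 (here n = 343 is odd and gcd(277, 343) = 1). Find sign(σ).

Trace 128: π^k(128) = [128, 127, 193, 296, 15, 39, 170] for k=0..6.
The orbit structure of x ↦ 277x mod 343: 7 orbits of sizes [147, 147, 21, 21, 3, 3, 1].
7 cycles on 343: each ℓ→(−1)^(ℓ−1), product (−1)^336 = +1.
Zolotarev: (277|343) = +1, matching the cycle-count sign.

+1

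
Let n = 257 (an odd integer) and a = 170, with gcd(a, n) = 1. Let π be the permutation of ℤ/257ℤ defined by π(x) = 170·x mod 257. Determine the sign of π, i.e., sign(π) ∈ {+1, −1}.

Orbit of 232 under x↦170x: [232, 119, 184, 183, 13, 154, 223]… (length divides ord_257(170)).
Decompose π into cycles: lengths [256, 1] (2 cycles, including the fixed point 0).
Σ(ℓ_i−1) = 257−2 = 255; sign = (−1)^255 = -1.
Check: (170/257) = -1 by Zolotarev.

-1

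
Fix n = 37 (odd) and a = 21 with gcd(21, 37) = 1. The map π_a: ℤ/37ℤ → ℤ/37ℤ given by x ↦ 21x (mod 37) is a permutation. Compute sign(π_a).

Start at x=4: 4 → 10 → 25 → 7 → 36 → 16 → 3 → … (one orbit).
Cycle lengths of π_21 on ℤ/37ℤ: [18, 18, 1]; 3 cycles in total.
Σ(ℓ_i−1) = 37−3 = 34; sign = (−1)^34 = +1.

+1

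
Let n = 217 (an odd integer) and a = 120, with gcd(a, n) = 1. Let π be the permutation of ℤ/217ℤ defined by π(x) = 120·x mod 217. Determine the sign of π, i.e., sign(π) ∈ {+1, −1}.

Orbit of 15 under x↦120x: [15, 64, 85, 1, 120, 78, 29]… (length divides ord_217(120)).
Cycle lengths of π_120 on ℤ/217ℤ: [10, 10, 10, 10, 10, 10, 10, 10, 10, 10, 10, 10, 10, 10, 10, 10, 10, 10, 10, 10, 10, 1, 1, 1, 1, 1, 1, 1]; 28 cycles in total.
sign(π) = (−1)^{n − #cycles} = (−1)^{217−28} = (−1)^189 = -1.
Check: (120/217) = -1 by Zolotarev.

-1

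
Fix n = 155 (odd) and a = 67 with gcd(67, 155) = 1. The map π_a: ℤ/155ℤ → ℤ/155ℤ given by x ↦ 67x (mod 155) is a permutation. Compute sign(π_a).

-1

Orbit of 94 under x↦67x: [94, 98, 56, 32, 129, 118, 1]… (length divides ord_155(67)).
Cycle lengths of π_67 on ℤ/155ℤ: [12, 12, 12, 12, 12, 12, 12, 12, 12, 12, 4, 3, 3, 3, 3, 3, 3, 3, 3, 3, 3, 1]; 22 cycles in total.
155 − 22 = 133 transpositions; sign(π) = (−1)^133 = -1.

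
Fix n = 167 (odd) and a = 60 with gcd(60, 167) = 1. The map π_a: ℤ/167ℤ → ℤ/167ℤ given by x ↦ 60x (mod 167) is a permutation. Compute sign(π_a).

Orbit of 142 under x↦60x: [142, 3, 13, 112, 40, 62, 46]… (length divides ord_167(60)).
2 cycles of lengths [166, 1].
sign(π) = (−1)^{n − #cycles} = (−1)^{167−2} = (−1)^165 = -1.
(60|167)_J = -1 (Zolotarev's lemma cross-check).

-1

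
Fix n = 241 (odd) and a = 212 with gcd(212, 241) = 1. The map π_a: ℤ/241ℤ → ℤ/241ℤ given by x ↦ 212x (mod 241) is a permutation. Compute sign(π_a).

Trace 94: π^k(94) = [94, 166, 6, 67, 226, 194, 158] for k=0..6.
Decompose π into cycles: lengths [120, 120, 1] (3 cycles, including the fixed point 0).
241 − 3 = 238 transpositions; sign(π) = (−1)^238 = +1.
Via Zolotarev, sign(π_{212}) = (212|241) = +1.

+1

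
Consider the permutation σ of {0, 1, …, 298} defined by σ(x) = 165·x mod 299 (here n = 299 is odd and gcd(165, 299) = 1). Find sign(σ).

+1

Trace 185: π^k(185) = [185, 27, 269, 133, 118, 35, 94] for k=0..6.
Decompose π into cycles: lengths [33, 33, 33, 33, 33, 33, 33, 33, 11, 11, 3, 3, 3, 3, 1] (15 cycles, including the fixed point 0).
n − c = 299 − 15 = 284; sign = (−1)^284 = +1.
The Jacobi symbol (165|299) = +1 (Zolotarev) agrees.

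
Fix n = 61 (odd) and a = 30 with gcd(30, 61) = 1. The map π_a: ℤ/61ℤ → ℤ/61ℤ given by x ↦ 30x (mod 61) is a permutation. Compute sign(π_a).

Orbit of 46 under x↦30x: [46, 38, 42, 40, 41, 10, 56]… (length divides ord_61(30)).
Decompose π into cycles: lengths [60, 1] (2 cycles, including the fixed point 0).
Σ(ℓ_i−1) = 61−2 = 59; sign = (−1)^59 = -1.
Check: (30/61) = -1 by Zolotarev.

-1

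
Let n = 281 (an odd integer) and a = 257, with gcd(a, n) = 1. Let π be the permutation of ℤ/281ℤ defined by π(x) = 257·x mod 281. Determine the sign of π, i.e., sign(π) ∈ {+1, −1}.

Start at x=266: 266 → 79 → 71 → 263 → 151 → 29 → 147 → … (one orbit).
The orbit structure of x ↦ 257x mod 281: 2 orbits of sizes [280, 1].
Σ(ℓ_i−1) = 281−2 = 279; sign = (−1)^279 = -1.

-1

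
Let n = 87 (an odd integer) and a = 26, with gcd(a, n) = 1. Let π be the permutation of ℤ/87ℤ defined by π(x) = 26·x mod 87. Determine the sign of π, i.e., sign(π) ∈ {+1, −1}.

Orbit of 7 under x↦26x: [7, 8, 34, 14, 16, 68, 28]… (length divides ord_87(26)).
π_26 has 5 disjoint cycles with lengths [28, 28, 28, 2, 1] on {0,…,86}.
n − c = 87 − 5 = 82; sign = (−1)^82 = +1.
The Jacobi symbol (26|87) = +1 (Zolotarev) agrees.

+1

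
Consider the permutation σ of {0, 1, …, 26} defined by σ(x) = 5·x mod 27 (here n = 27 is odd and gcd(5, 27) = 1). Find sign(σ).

-1

Orbit of 13 under x↦5x: [13, 11, 1, 5, 25, 17, 4]… (length divides ord_27(5)).
Decompose π into cycles: lengths [18, 6, 2, 1] (4 cycles, including the fixed point 0).
sign(π) = (−1)^{n − #cycles} = (−1)^{27−4} = (−1)^23 = -1.
Via Zolotarev, sign(π_{5}) = (5|27) = -1.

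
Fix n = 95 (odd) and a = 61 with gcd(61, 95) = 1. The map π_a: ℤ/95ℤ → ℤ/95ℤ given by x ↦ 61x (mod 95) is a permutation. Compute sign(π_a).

+1

Trace 16: π^k(16) = [16, 26, 66, 36, 11, 6, 81] for k=0..6.
15 cycles of lengths [9, 9, 9, 9, 9, 9, 9, 9, 9, 9, 1, 1, 1, 1, 1].
Σ(ℓ_i−1) = 95−15 = 80; sign = (−1)^80 = +1.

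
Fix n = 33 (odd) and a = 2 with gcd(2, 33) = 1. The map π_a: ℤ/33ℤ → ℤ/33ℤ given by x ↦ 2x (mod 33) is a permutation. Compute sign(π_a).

Trace 32: π^k(32) = [32, 31, 29, 25, 17, 1, 2] for k=0..6.
Cycle lengths of π_2 on ℤ/33ℤ: [10, 10, 10, 2, 1]; 5 cycles in total.
n − c = 33 − 5 = 28; sign = (−1)^28 = +1.
Zolotarev: (2|33) = +1, matching the cycle-count sign.

+1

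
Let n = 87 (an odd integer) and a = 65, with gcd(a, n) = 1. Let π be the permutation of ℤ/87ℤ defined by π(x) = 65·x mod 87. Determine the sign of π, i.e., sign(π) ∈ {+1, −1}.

Trace 25: π^k(25) = [25, 59, 7, 20, 82, 23, 16] for k=0..6.
Cycle lengths of π_65 on ℤ/87ℤ: [14, 14, 14, 14, 7, 7, 7, 7, 2, 1]; 10 cycles in total.
sign(π) = (−1)^{n − #cycles} = (−1)^{87−10} = (−1)^77 = -1.
Zolotarev: (65|87) = -1, matching the cycle-count sign.

-1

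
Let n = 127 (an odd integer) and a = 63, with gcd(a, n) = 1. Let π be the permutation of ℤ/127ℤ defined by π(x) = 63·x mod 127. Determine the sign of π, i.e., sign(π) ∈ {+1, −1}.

Start at x=119: 119 → 4 → 125 → 1 → 63 → 32 → 111 → … (one orbit).
π_63 has 10 disjoint cycles with lengths [14, 14, 14, 14, 14, 14, 14, 14, 14, 1] on {0,…,126}.
127 − 10 = 117 transpositions; sign(π) = (−1)^117 = -1.
(63|127)_J = -1 (Zolotarev's lemma cross-check).

-1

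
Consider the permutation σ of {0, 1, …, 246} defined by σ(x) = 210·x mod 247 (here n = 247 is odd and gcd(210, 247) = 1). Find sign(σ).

Orbit of 172 under x↦210x: [172, 58, 77, 115, 191, 96, 153]… (length divides ord_247(210)).
The orbit structure of x ↦ 210x mod 247: 38 orbits of sizes [12, 12, 12, 12, 12, 12, 12, 12, 12, 12, 12, 12, 12, 12, 12, 12, 12, 12, 12, 1, 1, 1, 1, 1, 1, 1, 1, 1, 1, 1, 1, 1, 1, 1, 1, 1, 1, 1].
247 − 38 = 209 transpositions; sign(π) = (−1)^209 = -1.
Via Zolotarev, sign(π_{210}) = (210|247) = -1.

-1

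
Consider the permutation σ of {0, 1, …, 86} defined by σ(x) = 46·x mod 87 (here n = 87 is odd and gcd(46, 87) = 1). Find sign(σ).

-1

Trace 70: π^k(70) = [70, 1, 46, 28] for k=0..3.
Cycle type of π: 4×21 + 1×3; total 24 cycles.
Σ(ℓ_i−1) = 87−24 = 63; sign = (−1)^63 = -1.
Zolotarev: (46|87) = -1, matching the cycle-count sign.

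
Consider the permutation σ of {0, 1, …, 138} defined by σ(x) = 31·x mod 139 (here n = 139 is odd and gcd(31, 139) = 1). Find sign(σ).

Start at x=99: 99 → 11 → 63 → 7 → 78 → 55 → 37 → … (one orbit).
The orbit structure of x ↦ 31x mod 139: 3 orbits of sizes [69, 69, 1].
With 3 cycles on 139 points, sign = (−1)^{139−3} = +1.
(31|139)_J = +1 (Zolotarev's lemma cross-check).

+1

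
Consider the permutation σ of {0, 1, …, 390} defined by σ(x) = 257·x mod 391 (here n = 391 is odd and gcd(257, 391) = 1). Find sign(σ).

+1

Orbit of 123 under x↦257x: [123, 331, 220, 236, 47, 349, 154]… (length divides ord_391(257)).
The orbit structure of x ↦ 257x mod 391: 9 orbits of sizes [88, 88, 88, 88, 11, 11, 8, 8, 1].
n − c = 391 − 9 = 382; sign = (−1)^382 = +1.
Check: (257/391) = +1 by Zolotarev.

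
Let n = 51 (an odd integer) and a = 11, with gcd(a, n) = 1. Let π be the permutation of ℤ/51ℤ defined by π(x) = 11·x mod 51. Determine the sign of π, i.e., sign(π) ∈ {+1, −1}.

+1

Orbit of 44 under x↦11x: [44, 25, 20, 16, 23, 49, 29]… (length divides ord_51(11)).
Decompose π into cycles: lengths [16, 16, 16, 2, 1] (5 cycles, including the fixed point 0).
n − c = 51 − 5 = 46; sign = (−1)^46 = +1.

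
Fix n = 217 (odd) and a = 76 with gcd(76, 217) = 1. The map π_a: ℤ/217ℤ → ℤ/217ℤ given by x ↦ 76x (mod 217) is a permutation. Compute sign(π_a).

-1

Trace 204: π^k(204) = [204, 97, 211, 195, 64, 90, 113] for k=0..6.
The orbit structure of x ↦ 76x mod 217: 12 orbits of sizes [30, 30, 30, 30, 30, 30, 15, 15, 2, 2, 2, 1].
sign(π) = (−1)^{n − #cycles} = (−1)^{217−12} = (−1)^205 = -1.
(76|217)_J = -1 (Zolotarev's lemma cross-check).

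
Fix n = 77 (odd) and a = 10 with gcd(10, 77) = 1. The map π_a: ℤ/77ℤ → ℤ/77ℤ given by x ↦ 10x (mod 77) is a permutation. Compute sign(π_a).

+1

Orbit of 54 under x↦10x: [54, 1, 10, 23, 76, 67]… (length divides ord_77(10)).
Cycle type of π: 6×11 + 2×5 + 1; total 17 cycles.
17 cycles on 77: each ℓ→(−1)^(ℓ−1), product (−1)^60 = +1.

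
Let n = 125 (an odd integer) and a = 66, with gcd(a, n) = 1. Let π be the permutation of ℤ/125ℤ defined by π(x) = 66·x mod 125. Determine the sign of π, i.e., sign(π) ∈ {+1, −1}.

Trace 56: π^k(56) = [56, 71, 61, 26, 91, 6, 21] for k=0..6.
The orbit structure of x ↦ 66x mod 125: 13 orbits of sizes [25, 25, 25, 25, 5, 5, 5, 5, 1, 1, 1, 1, 1].
Σ(ℓ_i−1) = 125−13 = 112; sign = (−1)^112 = +1.
Via Zolotarev, sign(π_{66}) = (66|125) = +1.

+1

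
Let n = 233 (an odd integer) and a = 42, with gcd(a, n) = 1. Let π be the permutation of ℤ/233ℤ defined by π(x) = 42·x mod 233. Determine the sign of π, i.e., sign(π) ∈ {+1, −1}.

-1

Trace 1: π^k(1) = [1, 42, 133, 227, 214, 134, 36] for k=0..6.
Cycle lengths of π_42 on ℤ/233ℤ: [232, 1]; 2 cycles in total.
With 2 cycles on 233 points, sign = (−1)^{233−2} = -1.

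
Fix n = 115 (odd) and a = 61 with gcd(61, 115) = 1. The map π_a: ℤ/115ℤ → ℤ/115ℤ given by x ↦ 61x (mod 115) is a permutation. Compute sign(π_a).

-1

Orbit of 61 under x↦61x: [61, 41, 86, 71, 76, 36, 11]… (length divides ord_115(61)).
The orbit structure of x ↦ 61x mod 115: 10 orbits of sizes [22, 22, 22, 22, 22, 1, 1, 1, 1, 1].
With 10 cycles on 115 points, sign = (−1)^{115−10} = -1.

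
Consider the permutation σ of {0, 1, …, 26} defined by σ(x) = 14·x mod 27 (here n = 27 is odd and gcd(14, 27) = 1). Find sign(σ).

Orbit of 13 under x↦14x: [13, 20, 10, 5, 16, 8, 4]… (length divides ord_27(14)).
Decompose π into cycles: lengths [18, 6, 2, 1] (4 cycles, including the fixed point 0).
27 − 4 = 23 transpositions; sign(π) = (−1)^23 = -1.

-1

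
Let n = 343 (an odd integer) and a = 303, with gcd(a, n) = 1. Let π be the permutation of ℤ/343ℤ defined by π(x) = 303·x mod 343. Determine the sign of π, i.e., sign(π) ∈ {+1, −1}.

+1

Orbit of 176 under x↦303x: [176, 163, 340, 120, 2, 263, 113]… (length divides ord_343(303)).
7 cycles of lengths [147, 147, 21, 21, 3, 3, 1].
Σ(ℓ_i−1) = 343−7 = 336; sign = (−1)^336 = +1.
Check: (303/343) = +1 by Zolotarev.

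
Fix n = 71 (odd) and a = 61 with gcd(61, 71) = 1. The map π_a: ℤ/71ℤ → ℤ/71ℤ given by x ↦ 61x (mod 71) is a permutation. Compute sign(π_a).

-1

Orbit of 6 under x↦61x: [6, 11, 32, 35, 5, 21, 3]… (length divides ord_71(61)).
Cycle type of π: 70 + 1; total 2 cycles.
Σ(ℓ_i−1) = 71−2 = 69; sign = (−1)^69 = -1.
The Jacobi symbol (61|71) = -1 (Zolotarev) agrees.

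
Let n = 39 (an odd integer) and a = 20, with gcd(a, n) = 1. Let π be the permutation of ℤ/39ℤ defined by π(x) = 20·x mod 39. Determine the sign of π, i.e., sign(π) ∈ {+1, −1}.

+1

Start at x=22: 22 → 11 → 25 → 32 → 16 → 8 → 4 → … (one orbit).
Cycle type of π: 12×3 + 2 + 1; total 5 cycles.
With 5 cycles on 39 points, sign = (−1)^{39−5} = +1.
Check: (20/39) = +1 by Zolotarev.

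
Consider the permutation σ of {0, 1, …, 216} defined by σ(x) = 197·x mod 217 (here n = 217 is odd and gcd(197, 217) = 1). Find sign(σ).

-1

Orbit of 134 under x↦197x: [134, 141, 1, 197, 183, 29, 71]… (length divides ord_217(197)).
Decompose π into cycles: lengths [30, 30, 30, 30, 30, 30, 30, 1, 1, 1, 1, 1, 1, 1] (14 cycles, including the fixed point 0).
With 14 cycles on 217 points, sign = (−1)^{217−14} = -1.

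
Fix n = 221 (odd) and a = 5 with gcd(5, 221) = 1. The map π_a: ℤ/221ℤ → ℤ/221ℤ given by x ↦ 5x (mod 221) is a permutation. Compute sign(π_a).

Orbit of 183 under x↦5x: [183, 31, 155, 112, 118, 148, 77]… (length divides ord_221(5)).
Decompose π into cycles: lengths [16, 16, 16, 16, 16, 16, 16, 16, 16, 16, 16, 16, 16, 4, 4, 4, 1] (17 cycles, including the fixed point 0).
With 17 cycles on 221 points, sign = (−1)^{221−17} = +1.
Zolotarev: (5|221) = +1, matching the cycle-count sign.

+1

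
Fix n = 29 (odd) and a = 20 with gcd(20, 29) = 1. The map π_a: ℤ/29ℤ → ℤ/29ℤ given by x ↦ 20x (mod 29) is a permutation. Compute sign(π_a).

Orbit of 1 under x↦20x: [1, 20, 23, 25, 7, 24, 16]… (length divides ord_29(20)).
Cycle lengths of π_20 on ℤ/29ℤ: [7, 7, 7, 7, 1]; 5 cycles in total.
5 cycles on 29: each ℓ→(−1)^(ℓ−1), product (−1)^24 = +1.
(20|29)_J = +1 (Zolotarev's lemma cross-check).

+1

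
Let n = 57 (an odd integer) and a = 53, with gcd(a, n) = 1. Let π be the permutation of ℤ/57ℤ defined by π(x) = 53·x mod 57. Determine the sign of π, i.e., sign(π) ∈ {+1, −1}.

Trace 14: π^k(14) = [14, 1, 53, 16, 50, 28, 2] for k=0..6.
The orbit structure of x ↦ 53x mod 57: 5 orbits of sizes [18, 18, 18, 2, 1].
sign(π) = (−1)^{n − #cycles} = (−1)^{57−5} = (−1)^52 = +1.
The Jacobi symbol (53|57) = +1 (Zolotarev) agrees.

+1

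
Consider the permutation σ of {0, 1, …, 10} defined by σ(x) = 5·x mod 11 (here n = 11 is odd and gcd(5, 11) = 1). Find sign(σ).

+1

Start at x=4: 4 → 9 → 1 → 5 → 3 → 4 (one orbit).
π_5 has 3 disjoint cycles with lengths [5, 5, 1] on {0,…,10}.
n − c = 11 − 3 = 8; sign = (−1)^8 = +1.
(5|11)_J = +1 (Zolotarev's lemma cross-check).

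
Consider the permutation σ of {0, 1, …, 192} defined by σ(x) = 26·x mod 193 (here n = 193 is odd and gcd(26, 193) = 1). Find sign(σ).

Start at x=72: 72 → 135 → 36 → 164 → 18 → 82 → 9 → … (one orbit).
The orbit structure of x ↦ 26x mod 193: 2 orbits of sizes [192, 1].
With 2 cycles on 193 points, sign = (−1)^{193−2} = -1.
The Jacobi symbol (26|193) = -1 (Zolotarev) agrees.

-1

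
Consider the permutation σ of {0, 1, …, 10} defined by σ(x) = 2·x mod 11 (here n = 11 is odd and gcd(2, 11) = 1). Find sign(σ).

-1

Start at x=2: 2 → 4 → 8 → 5 → 10 → 9 → 7 → … (one orbit).
Cycle type of π: 10 + 1; total 2 cycles.
11 − 2 = 9 transpositions; sign(π) = (−1)^9 = -1.
Zolotarev: (2|11) = -1, matching the cycle-count sign.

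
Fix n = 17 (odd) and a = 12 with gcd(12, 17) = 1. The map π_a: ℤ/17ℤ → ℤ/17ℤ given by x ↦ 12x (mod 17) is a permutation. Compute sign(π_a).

-1

Orbit of 2 under x↦12x: [2, 7, 16, 5, 9, 6, 4]… (length divides ord_17(12)).
π_12 has 2 disjoint cycles with lengths [16, 1] on {0,…,16}.
With 2 cycles on 17 points, sign = (−1)^{17−2} = -1.
Zolotarev: (12|17) = -1, matching the cycle-count sign.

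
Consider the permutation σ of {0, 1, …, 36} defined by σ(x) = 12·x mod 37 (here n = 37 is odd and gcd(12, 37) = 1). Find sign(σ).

Start at x=33: 33 → 26 → 16 → 7 → 10 → 9 → 34 → … (one orbit).
Cycle lengths of π_12 on ℤ/37ℤ: [9, 9, 9, 9, 1]; 5 cycles in total.
n − c = 37 − 5 = 32; sign = (−1)^32 = +1.
The Jacobi symbol (12|37) = +1 (Zolotarev) agrees.

+1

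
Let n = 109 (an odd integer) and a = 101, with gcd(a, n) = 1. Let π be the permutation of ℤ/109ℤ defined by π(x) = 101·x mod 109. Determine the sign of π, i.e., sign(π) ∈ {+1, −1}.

Trace 45: π^k(45) = [45, 76, 46, 68, 1, 101, 64] for k=0..6.
Cycle type of π: 12×9 + 1; total 10 cycles.
n − c = 109 − 10 = 99; sign = (−1)^99 = -1.

-1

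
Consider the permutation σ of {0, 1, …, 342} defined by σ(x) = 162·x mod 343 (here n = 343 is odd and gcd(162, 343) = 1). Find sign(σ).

+1

Trace 64: π^k(64) = [64, 78, 288, 8, 267, 36, 1] for k=0..6.
Cycle type of π: 49×6 + 7×6 + 1×7; total 19 cycles.
With 19 cycles on 343 points, sign = (−1)^{343−19} = +1.
Via Zolotarev, sign(π_{162}) = (162|343) = +1.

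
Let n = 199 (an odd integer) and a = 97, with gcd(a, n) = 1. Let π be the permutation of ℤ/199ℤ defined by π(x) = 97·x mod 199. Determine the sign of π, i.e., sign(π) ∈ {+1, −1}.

-1

Orbit of 93 under x↦97x: [93, 66, 34, 114, 113, 16, 159]… (length divides ord_199(97)).
2 cycles of lengths [198, 1].
199 − 2 = 197 transpositions; sign(π) = (−1)^197 = -1.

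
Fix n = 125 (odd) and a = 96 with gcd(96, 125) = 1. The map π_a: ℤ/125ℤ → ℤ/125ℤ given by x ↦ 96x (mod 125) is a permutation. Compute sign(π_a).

Start at x=106: 106 → 51 → 21 → 16 → 36 → 81 → 26 → … (one orbit).
Decompose π into cycles: lengths [25, 25, 25, 25, 5, 5, 5, 5, 1, 1, 1, 1, 1] (13 cycles, including the fixed point 0).
125 − 13 = 112 transpositions; sign(π) = (−1)^112 = +1.

+1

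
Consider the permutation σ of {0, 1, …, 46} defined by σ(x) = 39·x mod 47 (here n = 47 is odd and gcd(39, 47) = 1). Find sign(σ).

Orbit of 13 under x↦39x: [13, 37, 33, 18, 44, 24, 43]… (length divides ord_47(39)).
Cycle lengths of π_39 on ℤ/47ℤ: [46, 1]; 2 cycles in total.
47 − 2 = 45 transpositions; sign(π) = (−1)^45 = -1.
(39|47)_J = -1 (Zolotarev's lemma cross-check).

-1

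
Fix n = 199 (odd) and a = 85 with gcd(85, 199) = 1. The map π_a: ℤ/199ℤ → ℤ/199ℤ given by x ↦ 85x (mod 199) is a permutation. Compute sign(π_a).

Start at x=125: 125 → 78 → 63 → 181 → 62 → 96 → 1 → … (one orbit).
Cycle lengths of π_85 on ℤ/199ℤ: [22, 22, 22, 22, 22, 22, 22, 22, 22, 1]; 10 cycles in total.
199 − 10 = 189 transpositions; sign(π) = (−1)^189 = -1.

-1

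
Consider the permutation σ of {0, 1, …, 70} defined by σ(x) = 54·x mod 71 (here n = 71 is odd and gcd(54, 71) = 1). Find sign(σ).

Start at x=1: 1 → 54 → 5 → 57 → 25 → 1 (one orbit).
Cycle lengths of π_54 on ℤ/71ℤ: [5, 5, 5, 5, 5, 5, 5, 5, 5, 5, 5, 5, 5, 5, 1]; 15 cycles in total.
71 − 15 = 56 transpositions; sign(π) = (−1)^56 = +1.
(54|71)_J = +1 (Zolotarev's lemma cross-check).

+1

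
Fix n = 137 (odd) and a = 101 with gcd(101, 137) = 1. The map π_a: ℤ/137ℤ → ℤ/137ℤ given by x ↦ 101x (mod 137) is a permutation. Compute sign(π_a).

Orbit of 15 under x↦101x: [15, 8, 123, 93, 77, 105, 56]… (length divides ord_137(101)).
π_101 has 3 disjoint cycles with lengths [68, 68, 1] on {0,…,136}.
Σ(ℓ_i−1) = 137−3 = 134; sign = (−1)^134 = +1.
(101|137)_J = +1 (Zolotarev's lemma cross-check).

+1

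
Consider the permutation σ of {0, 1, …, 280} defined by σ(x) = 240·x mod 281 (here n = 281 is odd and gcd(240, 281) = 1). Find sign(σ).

Trace 57: π^k(57) = [57, 192, 277, 164, 20, 23, 181] for k=0..6.
The orbit structure of x ↦ 240x mod 281: 2 orbits of sizes [280, 1].
sign(π) = (−1)^{n − #cycles} = (−1)^{281−2} = (−1)^279 = -1.
Zolotarev: (240|281) = -1, matching the cycle-count sign.

-1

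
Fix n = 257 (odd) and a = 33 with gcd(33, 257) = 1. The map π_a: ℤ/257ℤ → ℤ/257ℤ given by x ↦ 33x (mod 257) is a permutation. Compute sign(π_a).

-1

Orbit of 95 under x↦33x: [95, 51, 141, 27, 120, 105, 124]… (length divides ord_257(33)).
The orbit structure of x ↦ 33x mod 257: 2 orbits of sizes [256, 1].
Σ(ℓ_i−1) = 257−2 = 255; sign = (−1)^255 = -1.
Zolotarev: (33|257) = -1, matching the cycle-count sign.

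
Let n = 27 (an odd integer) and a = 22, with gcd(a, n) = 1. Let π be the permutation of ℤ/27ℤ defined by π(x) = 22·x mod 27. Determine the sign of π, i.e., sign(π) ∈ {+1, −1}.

Start at x=13: 13 → 16 → 1 → 22 → 25 → 10 → 4 → … (one orbit).
The orbit structure of x ↦ 22x mod 27: 7 orbits of sizes [9, 9, 3, 3, 1, 1, 1].
With 7 cycles on 27 points, sign = (−1)^{27−7} = +1.

+1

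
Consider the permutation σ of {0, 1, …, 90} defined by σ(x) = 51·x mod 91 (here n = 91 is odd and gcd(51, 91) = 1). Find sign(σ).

+1

Start at x=25: 25 → 1 → 51 → 53 → 64 → 79 → 25 (one orbit).
The orbit structure of x ↦ 51x mod 91: 21 orbits of sizes [6, 6, 6, 6, 6, 6, 6, 6, 6, 6, 6, 6, 3, 3, 2, 2, 2, 2, 2, 2, 1].
sign(π) = (−1)^{n − #cycles} = (−1)^{91−21} = (−1)^70 = +1.
Zolotarev: (51|91) = +1, matching the cycle-count sign.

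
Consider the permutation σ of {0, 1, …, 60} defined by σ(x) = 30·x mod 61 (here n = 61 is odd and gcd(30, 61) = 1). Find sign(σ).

Start at x=29: 29 → 16 → 53 → 4 → 59 → 1 → 30 → … (one orbit).
Cycle lengths of π_30 on ℤ/61ℤ: [60, 1]; 2 cycles in total.
61 − 2 = 59 transpositions; sign(π) = (−1)^59 = -1.

-1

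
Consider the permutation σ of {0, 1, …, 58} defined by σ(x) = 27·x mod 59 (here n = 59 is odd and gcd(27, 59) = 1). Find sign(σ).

Start at x=1: 1 → 27 → 21 → 36 → 28 → 48 → 57 → … (one orbit).
Cycle lengths of π_27 on ℤ/59ℤ: [29, 29, 1]; 3 cycles in total.
sign(π) = (−1)^{n − #cycles} = (−1)^{59−3} = (−1)^56 = +1.

+1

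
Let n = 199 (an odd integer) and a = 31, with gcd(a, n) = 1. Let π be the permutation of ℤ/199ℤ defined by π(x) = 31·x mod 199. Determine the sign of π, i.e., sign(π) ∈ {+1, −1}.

Orbit of 46 under x↦31x: [46, 33, 28, 72, 43, 139, 130]… (length divides ord_199(31)).
3 cycles of lengths [99, 99, 1].
199 − 3 = 196 transpositions; sign(π) = (−1)^196 = +1.

+1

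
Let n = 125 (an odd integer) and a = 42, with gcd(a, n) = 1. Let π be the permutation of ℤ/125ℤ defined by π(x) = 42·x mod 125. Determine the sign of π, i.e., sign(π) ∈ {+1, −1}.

-1

Orbit of 69 under x↦42x: [69, 23, 91, 72, 24, 8, 86]… (length divides ord_125(42)).
π_42 has 4 disjoint cycles with lengths [100, 20, 4, 1] on {0,…,124}.
4 cycles on 125: each ℓ→(−1)^(ℓ−1), product (−1)^121 = -1.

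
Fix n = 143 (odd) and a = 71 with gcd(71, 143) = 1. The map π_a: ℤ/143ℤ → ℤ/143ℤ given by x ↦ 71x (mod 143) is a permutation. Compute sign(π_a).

Start at x=23: 23 → 60 → 113 → 15 → 64 → 111 → 16 → … (one orbit).
π_71 has 6 disjoint cycles with lengths [60, 60, 12, 5, 5, 1] on {0,…,142}.
143 − 6 = 137 transpositions; sign(π) = (−1)^137 = -1.

-1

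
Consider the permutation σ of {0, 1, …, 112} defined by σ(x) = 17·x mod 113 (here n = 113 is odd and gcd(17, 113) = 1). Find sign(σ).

Trace 46: π^k(46) = [46, 104, 73, 111, 79, 100, 5] for k=0..6.
Cycle lengths of π_17 on ℤ/113ℤ: [112, 1]; 2 cycles in total.
2 cycles on 113: each ℓ→(−1)^(ℓ−1), product (−1)^111 = -1.

-1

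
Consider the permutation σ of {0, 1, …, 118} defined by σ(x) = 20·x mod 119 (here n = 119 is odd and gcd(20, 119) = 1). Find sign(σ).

+1

Start at x=8: 8 → 41 → 106 → 97 → 36 → 6 → 1 → … (one orbit).
11 cycles of lengths [16, 16, 16, 16, 16, 16, 16, 2, 2, 2, 1].
119 − 11 = 108 transpositions; sign(π) = (−1)^108 = +1.
(20|119)_J = +1 (Zolotarev's lemma cross-check).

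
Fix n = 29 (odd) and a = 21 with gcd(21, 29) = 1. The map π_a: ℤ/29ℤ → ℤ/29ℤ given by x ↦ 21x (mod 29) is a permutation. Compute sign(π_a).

-1

Start at x=17: 17 → 9 → 15 → 25 → 3 → 5 → 18 → … (one orbit).
π_21 has 2 disjoint cycles with lengths [28, 1] on {0,…,28}.
Σ(ℓ_i−1) = 29−2 = 27; sign = (−1)^27 = -1.
Via Zolotarev, sign(π_{21}) = (21|29) = -1.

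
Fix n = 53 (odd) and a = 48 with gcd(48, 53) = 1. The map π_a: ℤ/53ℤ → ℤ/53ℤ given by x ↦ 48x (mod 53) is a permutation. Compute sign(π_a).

-1

Trace 22: π^k(22) = [22, 49, 20, 6, 23, 44, 45] for k=0..6.
π_48 has 2 disjoint cycles with lengths [52, 1] on {0,…,52}.
With 2 cycles on 53 points, sign = (−1)^{53−2} = -1.
Check: (48/53) = -1 by Zolotarev.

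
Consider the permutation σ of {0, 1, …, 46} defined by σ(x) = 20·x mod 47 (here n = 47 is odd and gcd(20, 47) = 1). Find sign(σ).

Start at x=43: 43 → 14 → 45 → 7 → 46 → 27 → 23 → … (one orbit).
Cycle lengths of π_20 on ℤ/47ℤ: [46, 1]; 2 cycles in total.
With 2 cycles on 47 points, sign = (−1)^{47−2} = -1.
Check: (20/47) = -1 by Zolotarev.

-1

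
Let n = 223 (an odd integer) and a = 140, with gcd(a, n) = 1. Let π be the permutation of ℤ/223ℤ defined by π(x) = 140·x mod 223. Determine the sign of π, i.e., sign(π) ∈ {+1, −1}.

-1

Trace 58: π^k(58) = [58, 92, 169, 22, 181, 141, 116] for k=0..6.
The orbit structure of x ↦ 140x mod 223: 2 orbits of sizes [222, 1].
With 2 cycles on 223 points, sign = (−1)^{223−2} = -1.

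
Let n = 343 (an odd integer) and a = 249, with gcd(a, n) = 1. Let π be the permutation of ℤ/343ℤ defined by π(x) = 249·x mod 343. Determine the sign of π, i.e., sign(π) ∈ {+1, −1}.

Start at x=282: 282 → 246 → 200 → 65 → 64 → 158 → 240 → … (one orbit).
Cycle type of π: 147×2 + 21×2 + 3×2 + 1; total 7 cycles.
7 cycles on 343: each ℓ→(−1)^(ℓ−1), product (−1)^336 = +1.

+1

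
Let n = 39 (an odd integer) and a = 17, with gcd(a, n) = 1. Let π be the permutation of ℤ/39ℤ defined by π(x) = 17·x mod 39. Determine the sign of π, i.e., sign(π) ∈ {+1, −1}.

Orbit of 23 under x↦17x: [23, 1, 17, 16, 38, 22]… (length divides ord_39(17)).
8 cycles of lengths [6, 6, 6, 6, 6, 6, 2, 1].
39 − 8 = 31 transpositions; sign(π) = (−1)^31 = -1.

-1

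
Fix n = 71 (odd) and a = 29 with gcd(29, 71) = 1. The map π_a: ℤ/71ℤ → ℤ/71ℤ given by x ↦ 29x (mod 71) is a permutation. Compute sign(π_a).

Trace 2: π^k(2) = [2, 58, 49, 1, 29, 60, 36] for k=0..6.
π_29 has 3 disjoint cycles with lengths [35, 35, 1] on {0,…,70}.
With 3 cycles on 71 points, sign = (−1)^{71−3} = +1.
(29|71)_J = +1 (Zolotarev's lemma cross-check).

+1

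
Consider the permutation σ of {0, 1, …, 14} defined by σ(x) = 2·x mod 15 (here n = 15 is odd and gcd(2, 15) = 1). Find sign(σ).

Orbit of 4 under x↦2x: [4, 8, 1, 2]… (length divides ord_15(2)).
Cycle type of π: 4×3 + 2 + 1; total 5 cycles.
With 5 cycles on 15 points, sign = (−1)^{15−5} = +1.
Check: (2/15) = +1 by Zolotarev.

+1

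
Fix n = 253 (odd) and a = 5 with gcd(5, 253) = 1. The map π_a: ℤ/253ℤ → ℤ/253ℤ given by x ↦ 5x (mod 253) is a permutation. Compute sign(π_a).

Orbit of 130 under x↦5x: [130, 144, 214, 58, 37, 185, 166]… (length divides ord_253(5)).
6 cycles of lengths [110, 110, 22, 5, 5, 1].
With 6 cycles on 253 points, sign = (−1)^{253−6} = -1.
(5|253)_J = -1 (Zolotarev's lemma cross-check).

-1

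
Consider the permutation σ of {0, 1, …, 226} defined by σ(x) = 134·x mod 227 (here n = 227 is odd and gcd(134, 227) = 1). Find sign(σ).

Trace 176: π^k(176) = [176, 203, 189, 129, 34, 16, 101] for k=0..6.
The orbit structure of x ↦ 134x mod 227: 3 orbits of sizes [113, 113, 1].
sign(π) = (−1)^{n − #cycles} = (−1)^{227−3} = (−1)^224 = +1.
(134|227)_J = +1 (Zolotarev's lemma cross-check).

+1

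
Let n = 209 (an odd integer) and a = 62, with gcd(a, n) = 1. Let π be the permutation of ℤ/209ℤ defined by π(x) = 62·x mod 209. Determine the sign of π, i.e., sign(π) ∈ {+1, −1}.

-1

Start at x=54: 54 → 4 → 39 → 119 → 63 → 144 → 150 → … (one orbit).
Cycle lengths of π_62 on ℤ/209ℤ: [90, 90, 10, 9, 9, 1]; 6 cycles in total.
sign(π) = (−1)^{n − #cycles} = (−1)^{209−6} = (−1)^203 = -1.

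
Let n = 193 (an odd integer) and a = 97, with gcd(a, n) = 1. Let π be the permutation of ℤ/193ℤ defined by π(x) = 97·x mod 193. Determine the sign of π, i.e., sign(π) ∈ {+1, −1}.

+1

Trace 185: π^k(185) = [185, 189, 191, 192, 96, 48, 24] for k=0..6.
Cycle type of π: 96×2 + 1; total 3 cycles.
Σ(ℓ_i−1) = 193−3 = 190; sign = (−1)^190 = +1.
The Jacobi symbol (97|193) = +1 (Zolotarev) agrees.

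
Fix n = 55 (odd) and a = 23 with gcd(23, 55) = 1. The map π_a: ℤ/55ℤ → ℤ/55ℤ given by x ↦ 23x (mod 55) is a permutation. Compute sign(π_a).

-1

Trace 12: π^k(12) = [12, 1, 23, 34] for k=0..3.
Decompose π into cycles: lengths [4, 4, 4, 4, 4, 4, 4, 4, 4, 4, 4, 1, 1, 1, 1, 1, 1, 1, 1, 1, 1, 1] (22 cycles, including the fixed point 0).
Σ(ℓ_i−1) = 55−22 = 33; sign = (−1)^33 = -1.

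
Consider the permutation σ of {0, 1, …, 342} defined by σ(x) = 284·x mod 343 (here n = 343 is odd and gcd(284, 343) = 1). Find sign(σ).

+1

Trace 22: π^k(22) = [22, 74, 93, 1, 284, 51, 78] for k=0..6.
Decompose π into cycles: lengths [147, 147, 21, 21, 3, 3, 1] (7 cycles, including the fixed point 0).
7 cycles on 343: each ℓ→(−1)^(ℓ−1), product (−1)^336 = +1.
The Jacobi symbol (284|343) = +1 (Zolotarev) agrees.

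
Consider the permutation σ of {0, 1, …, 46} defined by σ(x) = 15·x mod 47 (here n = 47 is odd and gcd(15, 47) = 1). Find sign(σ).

-1

Trace 7: π^k(7) = [7, 11, 24, 31, 42, 19, 3] for k=0..6.
The orbit structure of x ↦ 15x mod 47: 2 orbits of sizes [46, 1].
n − c = 47 − 2 = 45; sign = (−1)^45 = -1.
Check: (15/47) = -1 by Zolotarev.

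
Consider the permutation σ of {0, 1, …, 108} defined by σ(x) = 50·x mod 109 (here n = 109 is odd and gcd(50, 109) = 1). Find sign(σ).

-1

Trace 104: π^k(104) = [104, 77, 35, 6, 82, 67, 80] for k=0..6.
The orbit structure of x ↦ 50x mod 109: 2 orbits of sizes [108, 1].
n − c = 109 − 2 = 107; sign = (−1)^107 = -1.
Zolotarev: (50|109) = -1, matching the cycle-count sign.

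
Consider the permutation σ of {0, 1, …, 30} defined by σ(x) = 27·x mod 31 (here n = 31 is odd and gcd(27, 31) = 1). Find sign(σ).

-1

Trace 15: π^k(15) = [15, 2, 23, 1, 27, 16, 29] for k=0..6.
Cycle lengths of π_27 on ℤ/31ℤ: [10, 10, 10, 1]; 4 cycles in total.
31 − 4 = 27 transpositions; sign(π) = (−1)^27 = -1.
(27|31)_J = -1 (Zolotarev's lemma cross-check).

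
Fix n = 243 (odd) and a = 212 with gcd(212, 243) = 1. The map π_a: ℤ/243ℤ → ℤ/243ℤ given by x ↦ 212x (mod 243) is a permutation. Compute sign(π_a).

Trace 31: π^k(31) = [31, 11, 145, 122, 106, 116, 49] for k=0..6.
Cycle lengths of π_212 on ℤ/243ℤ: [162, 54, 18, 6, 2, 1]; 6 cycles in total.
With 6 cycles on 243 points, sign = (−1)^{243−6} = -1.
Zolotarev: (212|243) = -1, matching the cycle-count sign.

-1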